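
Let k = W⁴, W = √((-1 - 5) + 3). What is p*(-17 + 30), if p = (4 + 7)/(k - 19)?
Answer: -143/10 ≈ -14.300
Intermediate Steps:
W = I*√3 (W = √(-6 + 3) = √(-3) = I*√3 ≈ 1.732*I)
k = 9 (k = (I*√3)⁴ = 9)
p = -11/10 (p = (4 + 7)/(9 - 19) = 11/(-10) = 11*(-⅒) = -11/10 ≈ -1.1000)
p*(-17 + 30) = -11*(-17 + 30)/10 = -11/10*13 = -143/10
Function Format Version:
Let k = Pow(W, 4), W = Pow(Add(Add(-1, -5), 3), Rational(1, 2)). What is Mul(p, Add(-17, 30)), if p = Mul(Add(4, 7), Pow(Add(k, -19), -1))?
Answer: Rational(-143, 10) ≈ -14.300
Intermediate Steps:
W = Mul(I, Pow(3, Rational(1, 2))) (W = Pow(Add(-6, 3), Rational(1, 2)) = Pow(-3, Rational(1, 2)) = Mul(I, Pow(3, Rational(1, 2))) ≈ Mul(1.7320, I))
k = 9 (k = Pow(Mul(I, Pow(3, Rational(1, 2))), 4) = 9)
p = Rational(-11, 10) (p = Mul(Add(4, 7), Pow(Add(9, -19), -1)) = Mul(11, Pow(-10, -1)) = Mul(11, Rational(-1, 10)) = Rational(-11, 10) ≈ -1.1000)
Mul(p, Add(-17, 30)) = Mul(Rational(-11, 10), Add(-17, 30)) = Mul(Rational(-11, 10), 13) = Rational(-143, 10)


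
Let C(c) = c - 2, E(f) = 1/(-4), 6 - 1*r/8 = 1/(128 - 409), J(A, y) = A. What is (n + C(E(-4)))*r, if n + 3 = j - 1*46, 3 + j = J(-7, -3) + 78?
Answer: 226058/281 ≈ 804.48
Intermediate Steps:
r = 13496/281 (r = 48 - 8/(128 - 409) = 48 - 8/(-281) = 48 - 8*(-1/281) = 48 + 8/281 = 13496/281 ≈ 48.028)
j = 68 (j = -3 + (-7 + 78) = -3 + 71 = 68)
E(f) = -¼
C(c) = -2 + c
n = 19 (n = -3 + (68 - 1*46) = -3 + (68 - 46) = -3 + 22 = 19)
(n + C(E(-4)))*r = (19 + (-2 - ¼))*(13496/281) = (19 - 9/4)*(13496/281) = (67/4)*(13496/281) = 226058/281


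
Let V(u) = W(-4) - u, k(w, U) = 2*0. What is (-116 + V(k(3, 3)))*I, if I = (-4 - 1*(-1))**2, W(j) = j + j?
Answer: -1116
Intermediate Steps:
k(w, U) = 0
W(j) = 2*j
V(u) = -8 - u (V(u) = 2*(-4) - u = -8 - u)
I = 9 (I = (-4 + 1)**2 = (-3)**2 = 9)
(-116 + V(k(3, 3)))*I = (-116 + (-8 - 1*0))*9 = (-116 + (-8 + 0))*9 = (-116 - 8)*9 = -124*9 = -1116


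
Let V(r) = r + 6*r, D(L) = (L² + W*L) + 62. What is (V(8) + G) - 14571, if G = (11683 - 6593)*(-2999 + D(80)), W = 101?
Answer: 58739355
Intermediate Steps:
D(L) = 62 + L² + 101*L (D(L) = (L² + 101*L) + 62 = 62 + L² + 101*L)
G = 58753870 (G = (11683 - 6593)*(-2999 + (62 + 80² + 101*80)) = 5090*(-2999 + (62 + 6400 + 8080)) = 5090*(-2999 + 14542) = 5090*11543 = 58753870)
V(r) = 7*r
(V(8) + G) - 14571 = (7*8 + 58753870) - 14571 = (56 + 58753870) - 14571 = 58753926 - 14571 = 58739355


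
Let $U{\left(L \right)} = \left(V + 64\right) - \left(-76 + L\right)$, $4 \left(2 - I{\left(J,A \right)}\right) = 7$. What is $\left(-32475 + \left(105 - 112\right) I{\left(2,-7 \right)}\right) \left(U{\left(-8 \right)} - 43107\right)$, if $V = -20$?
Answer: $\frac{5583272953}{4} \approx 1.3958 \cdot 10^{9}$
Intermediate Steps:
$I{\left(J,A \right)} = \frac{1}{4}$ ($I{\left(J,A \right)} = 2 - \frac{7}{4} = \frac{1}{4}$)
$U{\left(L \right)} = 120 - L$ ($U{\left(L \right)} = \left(-20 + 64\right) - \left(-76 + L\right) = 44 - \left(-76 + L\right) = 120 - L$)
$\left(-32475 + \left(105 - 112\right) I{\left(2,-7 \right)}\right) \left(U{\left(-8 \right)} - 43107\right) = \left(-32475 + \left(105 - 112\right) \frac{1}{4}\right) \left(\left(120 - -8\right) - 43107\right) = \left(-32475 - \frac{7}{4}\right) \left(\left(120 + 8\right) - 43107\right) = \left(-32475 - \frac{7}{4}\right) \left(128 - 43107\right) = \left(- \frac{129907}{4}\right) \left(-42979\right) = \frac{5583272953}{4}$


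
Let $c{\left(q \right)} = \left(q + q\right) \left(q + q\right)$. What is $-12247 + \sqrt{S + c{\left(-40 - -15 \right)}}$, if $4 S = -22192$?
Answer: $-12247 + 2 i \sqrt{762} \approx -12247.0 + 55.209 i$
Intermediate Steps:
$S = -5548$ ($S = \frac{1}{4} \left(-22192\right) = -5548$)
$c{\left(q \right)} = 4 q^{2}$ ($c{\left(q \right)} = 2 q 2 q = 4 q^{2}$)
$-12247 + \sqrt{S + c{\left(-40 - -15 \right)}} = -12247 + \sqrt{-5548 + 4 \left(-40 - -15\right)^{2}} = -12247 + \sqrt{-5548 + 4 \left(-40 + 15\right)^{2}} = -12247 + \sqrt{-5548 + 4 \left(-25\right)^{2}} = -12247 + \sqrt{-5548 + 4 \cdot 625} = -12247 + \sqrt{-5548 + 2500} = -12247 + \sqrt{-3048} = -12247 + 2 i \sqrt{762}$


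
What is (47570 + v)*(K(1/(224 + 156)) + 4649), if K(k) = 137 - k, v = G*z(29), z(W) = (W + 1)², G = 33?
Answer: 14052932633/38 ≈ 3.6981e+8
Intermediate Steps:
z(W) = (1 + W)²
v = 29700 (v = 33*(1 + 29)² = 33*30² = 33*900 = 29700)
(47570 + v)*(K(1/(224 + 156)) + 4649) = (47570 + 29700)*((137 - 1/(224 + 156)) + 4649) = 77270*((137 - 1/380) + 4649) = 77270*(52059/380 + 4649) = 77270*(1818679/380) = 14052932633/38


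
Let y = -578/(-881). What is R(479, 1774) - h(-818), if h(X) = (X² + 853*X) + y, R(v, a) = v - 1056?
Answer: 24714115/881 ≈ 28052.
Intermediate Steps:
y = 578/881 (y = -578*(-1/881) = 578/881 ≈ 0.65607)
R(v, a) = -1056 + v
h(X) = 578/881 + X² + 853*X (h(X) = (X² + 853*X) + 578/881 = 578/881 + X² + 853*X)
R(479, 1774) - h(-818) = (-1056 + 479) - (578/881 + (-818)² + 853*(-818)) = -577 - (578/881 + 669124 - 697754) = -577 - 1*(-25222452/881) = -577 + 25222452/881 = 24714115/881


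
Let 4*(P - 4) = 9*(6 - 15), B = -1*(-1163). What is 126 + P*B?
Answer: -75091/4 ≈ -18773.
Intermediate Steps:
B = 1163
P = -65/4 (P = 4 + (9*(6 - 15))/4 = 4 + (9*(-9))/4 = 4 + (¼)*(-81) = 4 - 81/4 = -65/4 ≈ -16.250)
126 + P*B = 126 - 65/4*1163 = 126 - 75595/4 = -75091/4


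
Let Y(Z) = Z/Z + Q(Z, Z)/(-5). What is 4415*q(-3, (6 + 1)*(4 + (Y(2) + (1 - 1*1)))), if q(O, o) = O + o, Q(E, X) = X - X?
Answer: 141280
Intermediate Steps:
Q(E, X) = 0
Y(Z) = 1 (Y(Z) = Z/Z + 0/(-5) = 1 + 0*(-1/5) = 1 + 0 = 1)
4415*q(-3, (6 + 1)*(4 + (Y(2) + (1 - 1*1)))) = 4415*(-3 + (6 + 1)*(4 + (1 + (1 - 1*1)))) = 4415*(-3 + 7*(4 + (1 + (1 - 1)))) = 4415*(-3 + 7*(4 + (1 + 0))) = 4415*(-3 + 7*(4 + 1)) = 4415*(-3 + 7*5) = 4415*(-3 + 35) = 4415*32 = 141280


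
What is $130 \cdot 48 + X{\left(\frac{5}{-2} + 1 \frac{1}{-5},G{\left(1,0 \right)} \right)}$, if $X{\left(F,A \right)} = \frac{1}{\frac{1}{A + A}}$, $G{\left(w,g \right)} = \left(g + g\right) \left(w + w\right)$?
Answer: $6240$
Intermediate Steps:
$G{\left(w,g \right)} = 4 g w$ ($G{\left(w,g \right)} = 2 g 2 w = 4 g w$)
$X{\left(F,A \right)} = 2 A$ ($X{\left(F,A \right)} = \frac{1}{\frac{1}{2 A}} = \frac{1}{\frac{1}{2} \frac{1}{A}} = 2 A$)
$130 \cdot 48 + X{\left(\frac{5}{-2} + 1 \frac{1}{-5},G{\left(1,0 \right)} \right)} = 130 \cdot 48 + 2 \cdot 4 \cdot 0 \cdot 1 = 6240 + 2 \cdot 0 = 6240 + 0 = 6240$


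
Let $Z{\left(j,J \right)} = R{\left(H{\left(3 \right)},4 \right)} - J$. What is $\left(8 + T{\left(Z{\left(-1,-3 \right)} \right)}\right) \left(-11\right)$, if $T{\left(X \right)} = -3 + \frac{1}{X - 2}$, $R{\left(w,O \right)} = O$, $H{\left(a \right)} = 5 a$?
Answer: $- \frac{286}{5} \approx -57.2$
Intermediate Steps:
$Z{\left(j,J \right)} = 4 - J$
$T{\left(X \right)} = -3 + \frac{1}{-2 + X}$
$\left(8 + T{\left(Z{\left(-1,-3 \right)} \right)}\right) \left(-11\right) = \left(8 + \frac{7 - 3 \left(4 - -3\right)}{-2 + \left(4 - -3\right)}\right) \left(-11\right) = \left(8 + \frac{7 - 3 \left(4 + 3\right)}{-2 + \left(4 + 3\right)}\right) \left(-11\right) = \left(8 + \frac{7 - 21}{-2 + 7}\right) \left(-11\right) = \left(8 + \frac{7 - 21}{5}\right) \left(-11\right) = \left(8 + \frac{1}{5} \left(-14\right)\right) \left(-11\right) = \left(8 - \frac{14}{5}\right) \left(-11\right) = \frac{26}{5} \left(-11\right) = - \frac{286}{5}$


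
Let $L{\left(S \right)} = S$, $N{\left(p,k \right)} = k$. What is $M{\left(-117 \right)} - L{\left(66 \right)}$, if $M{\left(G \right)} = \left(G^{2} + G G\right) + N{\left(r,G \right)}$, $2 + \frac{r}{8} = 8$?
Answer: $27195$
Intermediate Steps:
$r = 48$ ($r = -16 + 8 \cdot 8 = -16 + 64 = 48$)
$M{\left(G \right)} = G + 2 G^{2}$ ($M{\left(G \right)} = \left(G^{2} + G G\right) + G = \left(G^{2} + G^{2}\right) + G = 2 G^{2} + G = G + 2 G^{2}$)
$M{\left(-117 \right)} - L{\left(66 \right)} = - 117 \left(1 + 2 \left(-117\right)\right) - 66 = - 117 \left(1 - 234\right) - 66 = \left(-117\right) \left(-233\right) - 66 = 27261 - 66 = 27195$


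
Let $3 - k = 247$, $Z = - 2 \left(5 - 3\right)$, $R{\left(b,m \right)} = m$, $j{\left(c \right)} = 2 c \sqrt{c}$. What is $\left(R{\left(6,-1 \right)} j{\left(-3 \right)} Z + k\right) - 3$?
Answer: $-247 - 24 i \sqrt{3} \approx -247.0 - 41.569 i$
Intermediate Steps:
$j{\left(c \right)} = 2 c^{\frac{3}{2}}$
$Z = -4$ ($Z = \left(-2\right) 2 = -4$)
$k = -244$ ($k = 3 - 247 = -244$)
$\left(R{\left(6,-1 \right)} j{\left(-3 \right)} Z + k\right) - 3 = \left(- 2 \left(-3\right)^{\frac{3}{2}} \left(-4\right) - 244\right) - 3 = \left(- 2 \left(- 3 i \sqrt{3}\right) \left(-4\right) - 244\right) - 3 = \left(- \left(-6\right) i \sqrt{3} \left(-4\right) - 244\right) - 3 = \left(6 i \sqrt{3} \left(-4\right) - 244\right) - 3 = \left(- 24 i \sqrt{3} - 244\right) - 3 = \left(-244 - 24 i \sqrt{3}\right) - 3 = -247 - 24 i \sqrt{3}$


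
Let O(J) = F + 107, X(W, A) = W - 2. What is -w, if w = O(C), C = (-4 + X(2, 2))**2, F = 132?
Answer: -239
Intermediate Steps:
X(W, A) = -2 + W
C = 16 (C = (-4 + (-2 + 2))**2 = (-4 + 0)**2 = (-4)**2 = 16)
O(J) = 239 (O(J) = 132 + 107 = 239)
w = 239
-w = -1*239 = -239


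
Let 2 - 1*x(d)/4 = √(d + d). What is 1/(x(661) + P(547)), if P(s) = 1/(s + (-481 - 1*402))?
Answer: -902832/2380756223 - 451584*√1322/2380756223 ≈ -0.0072759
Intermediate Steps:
x(d) = 8 - 4*√2*√d (x(d) = 8 - 4*√(d + d) = 8 - 4*√2*√d)
P(s) = 1/(-883 + s) (P(s) = 1/(s + (-481 - 402)) = 1/(s - 883) = 1/(-883 + s))
1/(x(661) + P(547)) = 1/((8 - 4*√2*√661) + 1/(-883 + 547)) = 1/((8 - 4*√1322) + 1/(-336)) = 1/((8 - 4*√1322) - 1/336) = 1/(2687/336 - 4*√1322)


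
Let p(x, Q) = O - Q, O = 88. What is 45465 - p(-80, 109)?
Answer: 45486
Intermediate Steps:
p(x, Q) = 88 - Q
45465 - p(-80, 109) = 45465 - (88 - 1*109) = 45465 - (88 - 109) = 45465 - 1*(-21) = 45465 + 21 = 45486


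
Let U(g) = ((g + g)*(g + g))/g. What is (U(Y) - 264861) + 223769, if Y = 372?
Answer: -39604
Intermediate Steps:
U(g) = 4*g (U(g) = ((2*g)*(2*g))/g = (4*g²)/g = 4*g)
(U(Y) - 264861) + 223769 = (4*372 - 264861) + 223769 = (1488 - 264861) + 223769 = -263373 + 223769 = -39604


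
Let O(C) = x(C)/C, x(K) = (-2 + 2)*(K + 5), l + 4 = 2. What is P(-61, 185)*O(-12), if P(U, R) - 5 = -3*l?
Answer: 0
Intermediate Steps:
l = -2 (l = -4 + 2 = -2)
x(K) = 0 (x(K) = 0*(5 + K) = 0)
P(U, R) = 11 (P(U, R) = 5 - 3*(-2) = 5 + 6 = 11)
O(C) = 0 (O(C) = 0/C = 0)
P(-61, 185)*O(-12) = 11*0 = 0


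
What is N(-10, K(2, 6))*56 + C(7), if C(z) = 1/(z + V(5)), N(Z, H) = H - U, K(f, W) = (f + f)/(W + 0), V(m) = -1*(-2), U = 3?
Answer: -1175/9 ≈ -130.56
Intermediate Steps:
V(m) = 2
K(f, W) = 2*f/W (K(f, W) = (2*f)/W = 2*f/W)
N(Z, H) = -3 + H (N(Z, H) = H - 1*3 = H - 3 = -3 + H)
C(z) = 1/(2 + z) (C(z) = 1/(z + 2) = 1/(2 + z))
N(-10, K(2, 6))*56 + C(7) = (-3 + 2*2/6)*56 + 1/(2 + 7) = (-3 + 2*2*(⅙))*56 + 1/9 = (-3 + ⅔)*56 + ⅑ = -7/3*56 + ⅑ = -392/3 + ⅑ = -1175/9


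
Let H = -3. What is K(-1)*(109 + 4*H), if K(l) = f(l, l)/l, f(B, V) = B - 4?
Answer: 485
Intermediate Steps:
f(B, V) = -4 + B
K(l) = (-4 + l)/l
K(-1)*(109 + 4*H) = ((-4 - 1)/(-1))*(109 + 4*(-3)) = (-1*(-5))*(109 - 12) = 5*97 = 485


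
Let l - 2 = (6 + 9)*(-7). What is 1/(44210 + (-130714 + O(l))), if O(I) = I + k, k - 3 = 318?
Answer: -1/86286 ≈ -1.1589e-5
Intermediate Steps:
k = 321 (k = 3 + 318 = 321)
l = -103 (l = 2 + (6 + 9)*(-7) = 2 + 15*(-7) = 2 - 105 = -103)
O(I) = 321 + I (O(I) = I + 321 = 321 + I)
1/(44210 + (-130714 + O(l))) = 1/(44210 + (-130714 + (321 - 103))) = 1/(44210 + (-130714 + 218)) = 1/(44210 - 130496) = 1/(-86286) = -1/86286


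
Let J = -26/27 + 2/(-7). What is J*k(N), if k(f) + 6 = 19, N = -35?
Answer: -3068/189 ≈ -16.233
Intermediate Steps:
k(f) = 13 (k(f) = -6 + 19 = 13)
J = -236/189 (J = -26*1/27 + 2*(-1/7) = -26/27 - 2/7 = -236/189 ≈ -1.2487)
J*k(N) = -236/189*13 = -3068/189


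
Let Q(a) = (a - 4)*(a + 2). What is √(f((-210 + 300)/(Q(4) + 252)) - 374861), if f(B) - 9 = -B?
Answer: I*√73471062/14 ≈ 612.25*I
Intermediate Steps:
Q(a) = (-4 + a)*(2 + a)
f(B) = 9 - B
√(f((-210 + 300)/(Q(4) + 252)) - 374861) = √((9 - (-210 + 300)/((-8 + 4² - 2*4) + 252)) - 374861) = √((9 - 90/((-8 + 16 - 8) + 252)) - 374861) = √((9 - 90/(0 + 252)) - 374861) = √((9 - 90/252) - 374861) = √((9 - 1*5/14) - 374861) = √((9 - 5/14) - 374861) = √(121/14 - 374861) = √(-5247933/14) = I*√73471062/14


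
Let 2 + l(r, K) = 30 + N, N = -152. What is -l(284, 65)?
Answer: 124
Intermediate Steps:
l(r, K) = -124 (l(r, K) = -2 + (30 - 152) = -2 - 122 = -124)
-l(284, 65) = -1*(-124) = 124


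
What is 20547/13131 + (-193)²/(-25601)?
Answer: 4100792/37351859 ≈ 0.10979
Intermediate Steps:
20547/13131 + (-193)²/(-25601) = 20547*(1/13131) + 37249*(-1/25601) = 2283/1459 - 37249/25601 = 4100792/37351859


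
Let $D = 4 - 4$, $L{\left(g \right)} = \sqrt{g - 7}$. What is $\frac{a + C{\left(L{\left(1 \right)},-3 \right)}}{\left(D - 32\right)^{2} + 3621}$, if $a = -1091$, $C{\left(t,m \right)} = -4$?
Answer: $- \frac{219}{929} \approx -0.23574$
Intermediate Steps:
$L{\left(g \right)} = \sqrt{-7 + g}$
$D = 0$
$\frac{a + C{\left(L{\left(1 \right)},-3 \right)}}{\left(D - 32\right)^{2} + 3621} = \frac{-1091 - 4}{\left(0 - 32\right)^{2} + 3621} = - \frac{1095}{\left(-32\right)^{2} + 3621} = - \frac{1095}{1024 + 3621} = - \frac{1095}{4645} = \left(-1095\right) \frac{1}{4645} = - \frac{219}{929}$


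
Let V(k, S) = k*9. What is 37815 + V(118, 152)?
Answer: 38877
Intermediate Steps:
V(k, S) = 9*k
37815 + V(118, 152) = 37815 + 9*118 = 37815 + 1062 = 38877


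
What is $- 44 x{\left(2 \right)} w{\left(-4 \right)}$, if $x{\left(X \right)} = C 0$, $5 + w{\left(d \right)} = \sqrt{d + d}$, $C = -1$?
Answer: $0$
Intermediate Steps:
$w{\left(d \right)} = -5 + \sqrt{2} \sqrt{d}$ ($w{\left(d \right)} = -5 + \sqrt{d + d} = -5 + \sqrt{2 d} = -5 + \sqrt{2} \sqrt{d}$)
$x{\left(X \right)} = 0$ ($x{\left(X \right)} = \left(-1\right) 0 = 0$)
$- 44 x{\left(2 \right)} w{\left(-4 \right)} = \left(-44\right) 0 \left(-5 + \sqrt{2} \sqrt{-4}\right) = 0 \left(-5 + \sqrt{2} \cdot 2 i\right) = 0 \left(-5 + 2 i \sqrt{2}\right) = 0$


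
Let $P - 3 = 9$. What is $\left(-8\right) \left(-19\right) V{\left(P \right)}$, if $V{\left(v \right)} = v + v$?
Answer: $3648$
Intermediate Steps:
$P = 12$ ($P = 3 + 9 = 12$)
$V{\left(v \right)} = 2 v$
$\left(-8\right) \left(-19\right) V{\left(P \right)} = \left(-8\right) \left(-19\right) 2 \cdot 12 = 152 \cdot 24 = 3648$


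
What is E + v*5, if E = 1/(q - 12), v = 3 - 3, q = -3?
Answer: -1/15 ≈ -0.066667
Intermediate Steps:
v = 0
E = -1/15 (E = 1/(-3 - 12) = 1/(-15) = -1/15 ≈ -0.066667)
E + v*5 = -1/15 + 0*5 = -1/15 + 0 = -1/15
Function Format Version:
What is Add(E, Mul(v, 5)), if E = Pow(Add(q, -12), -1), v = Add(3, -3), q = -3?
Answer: Rational(-1, 15) ≈ -0.066667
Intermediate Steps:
v = 0
E = Rational(-1, 15) (E = Pow(Add(-3, -12), -1) = Pow(-15, -1) = Rational(-1, 15) ≈ -0.066667)
Add(E, Mul(v, 5)) = Add(Rational(-1, 15), Mul(0, 5)) = Add(Rational(-1, 15), 0) = Rational(-1, 15)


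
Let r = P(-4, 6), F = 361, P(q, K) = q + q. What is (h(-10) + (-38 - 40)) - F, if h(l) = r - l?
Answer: -437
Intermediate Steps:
P(q, K) = 2*q
r = -8 (r = 2*(-4) = -8)
h(l) = -8 - l
(h(-10) + (-38 - 40)) - F = ((-8 - 1*(-10)) + (-38 - 40)) - 1*361 = ((-8 + 10) - 78) - 361 = (2 - 78) - 361 = -76 - 361 = -437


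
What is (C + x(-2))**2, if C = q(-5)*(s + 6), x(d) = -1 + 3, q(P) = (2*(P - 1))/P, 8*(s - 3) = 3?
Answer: 2401/4 ≈ 600.25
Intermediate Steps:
s = 27/8 (s = 3 + (1/8)*3 = 3 + 3/8 = 27/8 ≈ 3.3750)
q(P) = (-2 + 2*P)/P (q(P) = (2*(-1 + P))/P = (-2 + 2*P)/P)
x(d) = 2
C = 45/2 (C = (2 - 2/(-5))*(27/8 + 6) = (2 - 2*(-1/5))*(75/8) = (2 + 2/5)*(75/8) = (12/5)*(75/8) = 45/2 ≈ 22.500)
(C + x(-2))**2 = (45/2 + 2)**2 = (49/2)**2 = 2401/4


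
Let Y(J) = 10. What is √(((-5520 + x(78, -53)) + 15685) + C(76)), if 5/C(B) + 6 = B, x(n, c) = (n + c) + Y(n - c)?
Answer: √1999214/14 ≈ 101.00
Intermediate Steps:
x(n, c) = 10 + c + n (x(n, c) = (n + c) + 10 = (c + n) + 10 = 10 + c + n)
C(B) = 5/(-6 + B)
√(((-5520 + x(78, -53)) + 15685) + C(76)) = √(((-5520 + (10 - 53 + 78)) + 15685) + 5/(-6 + 76)) = √(((-5520 + 35) + 15685) + 5/70) = √((-5485 + 15685) + 5*(1/70)) = √(10200 + 1/14) = √(142801/14) = √1999214/14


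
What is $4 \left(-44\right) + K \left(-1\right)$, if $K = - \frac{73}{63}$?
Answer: $- \frac{11015}{63} \approx -174.84$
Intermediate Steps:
$K = - \frac{73}{63}$ ($K = \left(-73\right) \frac{1}{63} = - \frac{73}{63} \approx -1.1587$)
$4 \left(-44\right) + K \left(-1\right) = 4 \left(-44\right) - - \frac{73}{63} = -176 + \frac{73}{63} = - \frac{11015}{63}$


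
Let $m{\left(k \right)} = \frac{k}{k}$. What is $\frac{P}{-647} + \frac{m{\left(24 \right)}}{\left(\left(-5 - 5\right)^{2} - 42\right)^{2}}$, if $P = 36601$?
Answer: $- \frac{123125117}{2176508} \approx -56.57$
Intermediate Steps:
$m{\left(k \right)} = 1$
$\frac{P}{-647} + \frac{m{\left(24 \right)}}{\left(\left(-5 - 5\right)^{2} - 42\right)^{2}} = \frac{36601}{-647} + 1 \frac{1}{\left(\left(-5 - 5\right)^{2} - 42\right)^{2}} = 36601 \left(- \frac{1}{647}\right) + 1 \frac{1}{\left(\left(-10\right)^{2} - 42\right)^{2}} = - \frac{36601}{647} + 1 \frac{1}{\left(100 - 42\right)^{2}} = - \frac{36601}{647} + 1 \frac{1}{58^{2}} = - \frac{36601}{647} + 1 \cdot \frac{1}{3364} = - \frac{36601}{647} + \frac{1}{3364} = - \frac{123125117}{2176508}$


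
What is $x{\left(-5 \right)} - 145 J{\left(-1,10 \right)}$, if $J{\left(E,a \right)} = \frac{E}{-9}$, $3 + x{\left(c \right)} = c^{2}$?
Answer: $\frac{53}{9} \approx 5.8889$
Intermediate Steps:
$x{\left(c \right)} = -3 + c^{2}$
$J{\left(E,a \right)} = - \frac{E}{9}$ ($J{\left(E,a \right)} = E \left(- \frac{1}{9}\right) = - \frac{E}{9}$)
$x{\left(-5 \right)} - 145 J{\left(-1,10 \right)} = \left(-3 + \left(-5\right)^{2}\right) - 145 \left(\left(- \frac{1}{9}\right) \left(-1\right)\right) = \left(-3 + 25\right) - \frac{145}{9} = 22 - \frac{145}{9} = \frac{53}{9}$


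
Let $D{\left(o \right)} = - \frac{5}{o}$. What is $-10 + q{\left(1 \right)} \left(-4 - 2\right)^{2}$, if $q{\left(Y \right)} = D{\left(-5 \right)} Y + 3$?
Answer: $134$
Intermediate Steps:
$q{\left(Y \right)} = 3 + Y$ ($q{\left(Y \right)} = - \frac{5}{-5} Y + 3 = \left(-5\right) \left(- \frac{1}{5}\right) Y + 3 = 1 Y + 3 = Y + 3 = 3 + Y$)
$-10 + q{\left(1 \right)} \left(-4 - 2\right)^{2} = -10 + \left(3 + 1\right) \left(-4 - 2\right)^{2} = -10 + 4 \left(-6\right)^{2} = -10 + 4 \cdot 36 = -10 + 144 = 134$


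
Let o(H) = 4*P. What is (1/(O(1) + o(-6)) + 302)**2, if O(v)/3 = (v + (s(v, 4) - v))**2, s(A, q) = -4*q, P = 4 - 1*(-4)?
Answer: 58371043201/640000 ≈ 91205.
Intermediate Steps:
P = 8 (P = 4 + 4 = 8)
o(H) = 32 (o(H) = 4*8 = 32)
O(v) = 768 (O(v) = 3*(v + (-4*4 - v))**2 = 3*(v + (-16 - v))**2 = 3*(-16)**2 = 3*256 = 768)
(1/(O(1) + o(-6)) + 302)**2 = (1/(768 + 32) + 302)**2 = (1/800 + 302)**2 = (241601/800)**2 = 58371043201/640000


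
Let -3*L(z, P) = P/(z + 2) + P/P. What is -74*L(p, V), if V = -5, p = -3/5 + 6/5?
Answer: -296/13 ≈ -22.769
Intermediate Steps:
p = ⅗ (p = -3*⅕ + 6*(⅕) = -⅗ + 6/5 = ⅗ ≈ 0.60000)
L(z, P) = -⅓ - P/(3*(2 + z)) (L(z, P) = -(P/(z + 2) + P/P)/3 = -(P/(2 + z) + 1)/3 = -(1 + P/(2 + z))/3 = -⅓ - P/(3*(2 + z)))
-74*L(p, V) = -74*(-2 - 1*(-5) - 1*⅗)/(3*(2 + ⅗)) = -74*(-2 + 5 - ⅗)/(3*13/5) = -74*5*12/(3*13*5) = -74*4/13 = -296/13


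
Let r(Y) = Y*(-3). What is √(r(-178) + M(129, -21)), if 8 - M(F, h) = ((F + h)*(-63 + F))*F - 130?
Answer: 2*I*√229710 ≈ 958.56*I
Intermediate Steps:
M(F, h) = 138 - F*(-63 + F)*(F + h) (M(F, h) = 8 - (((F + h)*(-63 + F))*F - 130) = 8 - (((-63 + F)*(F + h))*F - 130) = 8 - (F*(-63 + F)*(F + h) - 130) = 8 - (-130 + F*(-63 + F)*(F + h)) = 8 + (130 - F*(-63 + F)*(F + h)) = 138 - F*(-63 + F)*(F + h))
r(Y) = -3*Y
√(r(-178) + M(129, -21)) = √(-3*(-178) + (138 - 1*129³ + 63*129² - 1*(-21)*129² + 63*129*(-21))) = √(534 + (138 - 1*2146689 + 63*16641 - 1*(-21)*16641 - 170667)) = √(534 + (138 - 2146689 + 1048383 + 349461 - 170667)) = √(534 - 919374) = √(-918840) = 2*I*√229710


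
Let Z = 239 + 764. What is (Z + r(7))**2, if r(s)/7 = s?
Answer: 1106704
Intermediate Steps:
r(s) = 7*s
Z = 1003
(Z + r(7))**2 = (1003 + 7*7)**2 = (1003 + 49)**2 = 1052**2 = 1106704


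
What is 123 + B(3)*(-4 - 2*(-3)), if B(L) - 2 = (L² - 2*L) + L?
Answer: 139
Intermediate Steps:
B(L) = 2 + L² - L (B(L) = 2 + ((L² - 2*L) + L) = 2 + (L² - L) = 2 + L² - L)
123 + B(3)*(-4 - 2*(-3)) = 123 + (2 + 3² - 1*3)*(-4 - 2*(-3)) = 123 + (2 + 9 - 3)*(-4 + 6) = 123 + 8*2 = 123 + 16 = 139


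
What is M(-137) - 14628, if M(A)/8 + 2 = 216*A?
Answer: -251380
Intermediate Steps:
M(A) = -16 + 1728*A (M(A) = -16 + 8*(216*A) = -16 + 1728*A)
M(-137) - 14628 = (-16 + 1728*(-137)) - 14628 = (-16 - 236736) - 14628 = -236752 - 14628 = -251380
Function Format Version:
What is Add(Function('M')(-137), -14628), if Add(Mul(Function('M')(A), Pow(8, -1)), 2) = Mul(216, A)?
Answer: -251380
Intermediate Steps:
Function('M')(A) = Add(-16, Mul(1728, A)) (Function('M')(A) = Add(-16, Mul(8, Mul(216, A))) = Add(-16, Mul(1728, A)))
Add(Function('M')(-137), -14628) = Add(Add(-16, Mul(1728, -137)), -14628) = Add(Add(-16, -236736), -14628) = Add(-236752, -14628) = -251380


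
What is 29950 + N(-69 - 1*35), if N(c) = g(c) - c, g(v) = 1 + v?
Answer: 29951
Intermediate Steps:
N(c) = 1 (N(c) = (1 + c) - c = 1)
29950 + N(-69 - 1*35) = 29950 + 1 = 29951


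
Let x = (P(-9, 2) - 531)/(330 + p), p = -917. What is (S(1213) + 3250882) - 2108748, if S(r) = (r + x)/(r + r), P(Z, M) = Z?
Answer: 1626470340879/1424062 ≈ 1.1421e+6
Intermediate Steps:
x = 540/587 (x = (-9 - 531)/(330 - 917) = -540/(-587) = -540*(-1/587) = 540/587 ≈ 0.91993)
S(r) = (540/587 + r)/(2*r) (S(r) = (r + 540/587)/(r + r) = (540/587 + r)/((2*r)) = (540/587 + r)*(1/(2*r)) = (540/587 + r)/(2*r))
(S(1213) + 3250882) - 2108748 = ((1/1174)*(540 + 587*1213)/1213 + 3250882) - 2108748 = ((1/1174)*(1/1213)*(540 + 712031) + 3250882) - 2108748 = ((1/1174)*(1/1213)*712571 + 3250882) - 2108748 = (712571/1424062 + 3250882) - 2108748 = 4629458235255/1424062 - 2108748 = 1626470340879/1424062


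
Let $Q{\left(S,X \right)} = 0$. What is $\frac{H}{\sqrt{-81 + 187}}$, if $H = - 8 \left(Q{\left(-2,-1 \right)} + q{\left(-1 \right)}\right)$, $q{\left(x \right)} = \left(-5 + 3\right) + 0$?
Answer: $\frac{8 \sqrt{106}}{53} \approx 1.5541$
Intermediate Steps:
$q{\left(x \right)} = -2$ ($q{\left(x \right)} = -2 + 0 = -2$)
$H = 16$ ($H = - 8 \left(0 - 2\right) = \left(-8\right) \left(-2\right) = 16$)
$\frac{H}{\sqrt{-81 + 187}} = \frac{16}{\sqrt{-81 + 187}} = \frac{16}{\sqrt{106}} = 16 \frac{\sqrt{106}}{106} = \frac{8 \sqrt{106}}{53}$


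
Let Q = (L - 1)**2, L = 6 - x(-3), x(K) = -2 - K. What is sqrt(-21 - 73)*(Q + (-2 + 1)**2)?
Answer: 17*I*sqrt(94) ≈ 164.82*I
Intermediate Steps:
L = 5 (L = 6 - (-2 - 1*(-3)) = 6 - (-2 + 3) = 6 - 1*1 = 6 - 1 = 5)
Q = 16 (Q = (5 - 1)**2 = 4**2 = 16)
sqrt(-21 - 73)*(Q + (-2 + 1)**2) = sqrt(-21 - 73)*(16 + (-2 + 1)**2) = sqrt(-94)*(16 + (-1)**2) = (I*sqrt(94))*(16 + 1) = (I*sqrt(94))*17 = 17*I*sqrt(94)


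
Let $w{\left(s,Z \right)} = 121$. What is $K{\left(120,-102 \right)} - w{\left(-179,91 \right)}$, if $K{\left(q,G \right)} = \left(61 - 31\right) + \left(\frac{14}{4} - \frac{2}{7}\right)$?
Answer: $- \frac{1229}{14} \approx -87.786$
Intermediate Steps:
$K{\left(q,G \right)} = \frac{465}{14}$ ($K{\left(q,G \right)} = 30 + \left(14 \cdot \frac{1}{4} - \frac{2}{7}\right) = 30 + \left(\frac{7}{2} - \frac{2}{7}\right) = 30 + \frac{45}{14} = \frac{465}{14}$)
$K{\left(120,-102 \right)} - w{\left(-179,91 \right)} = \frac{465}{14} - 121 = - \frac{1229}{14}$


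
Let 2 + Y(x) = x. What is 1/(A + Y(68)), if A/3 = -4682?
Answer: -1/13980 ≈ -7.1531e-5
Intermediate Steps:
A = -14046 (A = 3*(-4682) = -14046)
Y(x) = -2 + x
1/(A + Y(68)) = 1/(-14046 + (-2 + 68)) = 1/(-14046 + 66) = 1/(-13980) = -1/13980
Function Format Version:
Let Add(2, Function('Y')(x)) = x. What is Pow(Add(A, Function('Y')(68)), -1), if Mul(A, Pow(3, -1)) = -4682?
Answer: Rational(-1, 13980) ≈ -7.1531e-5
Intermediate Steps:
A = -14046 (A = Mul(3, -4682) = -14046)
Function('Y')(x) = Add(-2, x)
Pow(Add(A, Function('Y')(68)), -1) = Pow(Add(-14046, Add(-2, 68)), -1) = Pow(Add(-14046, 66), -1) = Pow(-13980, -1) = Rational(-1, 13980)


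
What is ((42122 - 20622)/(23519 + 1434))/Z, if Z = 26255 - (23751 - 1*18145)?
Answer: 21500/515254497 ≈ 4.1727e-5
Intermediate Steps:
Z = 20649 (Z = 26255 - (23751 - 18145) = 26255 - 1*5606 = 26255 - 5606 = 20649)
((42122 - 20622)/(23519 + 1434))/Z = ((42122 - 20622)/(23519 + 1434))/20649 = (21500/24953)*(1/20649) = 21500/515254497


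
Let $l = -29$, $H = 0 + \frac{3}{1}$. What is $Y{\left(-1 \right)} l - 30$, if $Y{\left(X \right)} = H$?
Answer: $-117$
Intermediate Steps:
$H = 3$ ($H = 0 + 3 \cdot 1 = 0 + 3 = 3$)
$Y{\left(X \right)} = 3$
$Y{\left(-1 \right)} l - 30 = 3 \left(-29\right) - 30 = -87 - 30 = -117$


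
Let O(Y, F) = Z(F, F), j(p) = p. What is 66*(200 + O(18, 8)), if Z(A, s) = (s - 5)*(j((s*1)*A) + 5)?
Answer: 26862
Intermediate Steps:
Z(A, s) = (-5 + s)*(5 + A*s) (Z(A, s) = (s - 5)*((s*1)*A + 5) = (-5 + s)*(s*A + 5) = (-5 + s)*(A*s + 5) = (-5 + s)*(5 + A*s))
O(Y, F) = -25 + F³ - 5*F² + 5*F (O(Y, F) = -25 + 5*F + F*F² - 5*F*F = -25 + 5*F + F³ - 5*F² = -25 + F³ - 5*F² + 5*F)
66*(200 + O(18, 8)) = 66*(200 + (-25 + 8³ - 5*8² + 5*8)) = 66*(200 + (-25 + 512 - 5*64 + 40)) = 66*(200 + (-25 + 512 - 320 + 40)) = 66*(200 + 207) = 66*407 = 26862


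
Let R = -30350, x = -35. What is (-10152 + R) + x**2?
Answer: -39277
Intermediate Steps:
(-10152 + R) + x**2 = (-10152 - 30350) + (-35)**2 = -40502 + 1225 = -39277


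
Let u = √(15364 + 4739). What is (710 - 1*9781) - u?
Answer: -9071 - √20103 ≈ -9212.8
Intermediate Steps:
u = √20103 ≈ 141.79
(710 - 1*9781) - u = (710 - 1*9781) - √20103 = (710 - 9781) - √20103 = -9071 - √20103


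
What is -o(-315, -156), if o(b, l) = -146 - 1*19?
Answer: 165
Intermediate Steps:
o(b, l) = -165 (o(b, l) = -146 - 19 = -165)
-o(-315, -156) = -1*(-165) = 165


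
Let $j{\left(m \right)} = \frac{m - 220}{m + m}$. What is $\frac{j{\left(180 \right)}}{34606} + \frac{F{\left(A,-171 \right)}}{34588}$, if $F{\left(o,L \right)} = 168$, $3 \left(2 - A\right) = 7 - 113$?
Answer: $\frac{13072421}{2693142738} \approx 0.004854$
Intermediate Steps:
$A = \frac{112}{3}$ ($A = 2 - \frac{7 - 113}{3} = 2 - - \frac{106}{3} = 2 + \frac{106}{3} = \frac{112}{3} \approx 37.333$)
$j{\left(m \right)} = \frac{-220 + m}{2 m}$
$\frac{j{\left(180 \right)}}{34606} + \frac{F{\left(A,-171 \right)}}{34588} = \frac{\frac{1}{2} \cdot \frac{1}{180} \left(-220 + 180\right)}{34606} + \frac{168}{34588} = \frac{1}{2} \cdot \frac{1}{180} \left(-40\right) \frac{1}{34606} + 168 \cdot \frac{1}{34588} = \left(- \frac{1}{9}\right) \frac{1}{34606} + \frac{42}{8647} = - \frac{1}{311454} + \frac{42}{8647} = \frac{13072421}{2693142738}$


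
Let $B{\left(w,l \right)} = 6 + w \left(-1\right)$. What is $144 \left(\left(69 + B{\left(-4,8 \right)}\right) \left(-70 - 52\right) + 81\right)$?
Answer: $-1376208$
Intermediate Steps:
$B{\left(w,l \right)} = 6 - w$
$144 \left(\left(69 + B{\left(-4,8 \right)}\right) \left(-70 - 52\right) + 81\right) = 144 \left(\left(69 + \left(6 - -4\right)\right) \left(-70 - 52\right) + 81\right) = 144 \left(\left(69 + \left(6 + 4\right)\right) \left(-122\right) + 81\right) = 144 \left(\left(69 + 10\right) \left(-122\right) + 81\right) = 144 \left(79 \left(-122\right) + 81\right) = 144 \left(-9638 + 81\right) = 144 \left(-9557\right) = -1376208$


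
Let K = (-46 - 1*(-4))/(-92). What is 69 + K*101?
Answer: 5295/46 ≈ 115.11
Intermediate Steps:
K = 21/46 (K = (-46 + 4)*(-1/92) = -42*(-1/92) = 21/46 ≈ 0.45652)
69 + K*101 = 69 + (21/46)*101 = 69 + 2121/46 = 5295/46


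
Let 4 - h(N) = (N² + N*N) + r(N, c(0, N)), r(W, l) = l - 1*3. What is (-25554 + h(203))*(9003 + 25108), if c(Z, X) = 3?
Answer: -3682896448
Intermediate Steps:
r(W, l) = -3 + l (r(W, l) = l - 3 = -3 + l)
h(N) = 4 - 2*N² (h(N) = 4 - ((N² + N*N) + (-3 + 3)) = 4 - ((N² + N²) + 0) = 4 - (2*N² + 0) = 4 - 2*N²)
(-25554 + h(203))*(9003 + 25108) = (-25554 + (4 - 2*203²))*(9003 + 25108) = (-25554 + (4 - 2*41209))*34111 = (-25554 + (4 - 82418))*34111 = (-25554 - 82414)*34111 = -107968*34111 = -3682896448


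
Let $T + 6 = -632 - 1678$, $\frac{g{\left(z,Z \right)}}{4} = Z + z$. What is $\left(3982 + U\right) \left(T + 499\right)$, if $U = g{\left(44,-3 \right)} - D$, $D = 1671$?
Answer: $-4497075$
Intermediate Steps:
$g{\left(z,Z \right)} = 4 Z + 4 z$ ($g{\left(z,Z \right)} = 4 \left(Z + z\right) = 4 Z + 4 z$)
$T = -2316$ ($T = -6 - 2310 = -2316$)
$U = -1507$ ($U = \left(4 \left(-3\right) + 4 \cdot 44\right) - 1671 = \left(-12 + 176\right) - 1671 = 164 - 1671 = -1507$)
$\left(3982 + U\right) \left(T + 499\right) = \left(3982 - 1507\right) \left(-2316 + 499\right) = 2475 \left(-1817\right) = -4497075$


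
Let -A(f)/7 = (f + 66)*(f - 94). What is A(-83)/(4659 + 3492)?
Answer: -7021/2717 ≈ -2.5841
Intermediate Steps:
A(f) = -7*(-94 + f)*(66 + f) (A(f) = -7*(f + 66)*(f - 94) = -7*(66 + f)*(-94 + f) = -7*(-94 + f)*(66 + f))
A(-83)/(4659 + 3492) = (43428 - 7*(-83)² + 196*(-83))/(4659 + 3492) = (43428 - 7*6889 - 16268)/8151 = (43428 - 48223 - 16268)*(1/8151) = -21063*1/8151 = -7021/2717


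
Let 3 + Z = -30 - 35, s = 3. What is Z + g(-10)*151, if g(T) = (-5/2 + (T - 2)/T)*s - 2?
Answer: -9589/10 ≈ -958.90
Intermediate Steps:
Z = -68 (Z = -3 + (-30 - 35) = -3 - 65 = -68)
g(T) = -19/2 + 3*(-2 + T)/T (g(T) = (-5/2 + (T - 2)/T)*3 - 2 = (-5*½ + (-2 + T)/T)*3 - 2 = (-5/2 + (-2 + T)/T)*3 - 2 = (-15/2 + 3*(-2 + T)/T) - 2 = -19/2 + 3*(-2 + T)/T)
Z + g(-10)*151 = -68 + (-13/2 - 6/(-10))*151 = -68 + (-13/2 - 6*(-⅒))*151 = -68 + (-13/2 + ⅗)*151 = -68 - 59/10*151 = -68 - 8909/10 = -9589/10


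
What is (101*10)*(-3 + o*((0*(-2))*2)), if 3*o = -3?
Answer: -3030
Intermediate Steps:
o = -1 (o = (⅓)*(-3) = -1)
(101*10)*(-3 + o*((0*(-2))*2)) = (101*10)*(-3 - 0*(-2)*2) = 1010*(-3 - 0*2) = 1010*(-3 - 1*0) = 1010*(-3 + 0) = 1010*(-3) = -3030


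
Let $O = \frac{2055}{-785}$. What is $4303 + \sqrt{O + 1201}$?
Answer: $4303 + \frac{\sqrt{29538922}}{157} \approx 4337.6$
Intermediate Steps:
$O = - \frac{411}{157}$ ($O = 2055 \left(- \frac{1}{785}\right) = - \frac{411}{157} \approx -2.6178$)
$4303 + \sqrt{O + 1201} = 4303 + \sqrt{- \frac{411}{157} + 1201} = 4303 + \sqrt{\frac{188146}{157}} = 4303 + \frac{\sqrt{29538922}}{157}$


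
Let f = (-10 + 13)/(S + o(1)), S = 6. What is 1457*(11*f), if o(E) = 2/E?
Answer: 48081/8 ≈ 6010.1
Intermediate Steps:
f = 3/8 (f = (-10 + 13)/(6 + 2/1) = 3/(6 + 2*1) = 3/(6 + 2) = 3/8 ≈ 0.37500)
1457*(11*f) = 1457*(11*(3/8)) = 1457*(33/8) = 48081/8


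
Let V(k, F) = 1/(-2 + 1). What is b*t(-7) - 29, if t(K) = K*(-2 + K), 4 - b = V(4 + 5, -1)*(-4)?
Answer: -29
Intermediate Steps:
V(k, F) = -1 (V(k, F) = 1/(-1) = -1)
b = 0 (b = 4 - (-1)*(-4) = 4 - 1*4 = 4 - 4 = 0)
b*t(-7) - 29 = 0*(-7*(-2 - 7)) - 29 = 0*(-7*(-9)) - 29 = 0*63 - 29 = 0 - 29 = -29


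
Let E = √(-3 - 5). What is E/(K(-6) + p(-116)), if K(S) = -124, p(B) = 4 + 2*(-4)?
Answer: -I*√2/64 ≈ -0.022097*I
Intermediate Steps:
p(B) = -4 (p(B) = 4 - 8 = -4)
E = 2*I*√2 (E = √(-8) = 2*I*√2 ≈ 2.8284*I)
E/(K(-6) + p(-116)) = (2*I*√2)/(-124 - 4) = (2*I*√2)/(-128) = (2*I*√2)*(-1/128) = -I*√2/64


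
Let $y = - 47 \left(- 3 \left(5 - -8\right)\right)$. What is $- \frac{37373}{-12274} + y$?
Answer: $\frac{1186085}{646} \approx 1836.0$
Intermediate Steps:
$y = 1833$ ($y = - 47 \left(- 3 \left(5 + 8\right)\right) = - 47 \left(\left(-3\right) 13\right) = \left(-47\right) \left(-39\right) = 1833$)
$- \frac{37373}{-12274} + y = - \frac{37373}{-12274} + 1833 = \left(-37373\right) \left(- \frac{1}{12274}\right) + 1833 = \frac{1967}{646} + 1833 = \frac{1186085}{646}$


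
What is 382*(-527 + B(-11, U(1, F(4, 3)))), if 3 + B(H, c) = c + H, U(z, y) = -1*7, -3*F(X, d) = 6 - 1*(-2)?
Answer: -209336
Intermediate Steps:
F(X, d) = -8/3 (F(X, d) = -(6 - 1*(-2))/3 = -(6 + 2)/3 = -1/3*8 = -8/3)
U(z, y) = -7
B(H, c) = -3 + H + c (B(H, c) = -3 + (c + H) = -3 + (H + c) = -3 + H + c)
382*(-527 + B(-11, U(1, F(4, 3)))) = 382*(-527 + (-3 - 11 - 7)) = 382*(-527 - 21) = 382*(-548) = -209336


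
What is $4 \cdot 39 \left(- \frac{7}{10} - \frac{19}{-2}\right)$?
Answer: $\frac{6864}{5} \approx 1372.8$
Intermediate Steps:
$4 \cdot 39 \left(- \frac{7}{10} - \frac{19}{-2}\right) = 156 \left(\left(-7\right) \frac{1}{10} - - \frac{19}{2}\right) = 156 \left(- \frac{7}{10} + \frac{19}{2}\right) = 156 \cdot \frac{44}{5} = \frac{6864}{5}$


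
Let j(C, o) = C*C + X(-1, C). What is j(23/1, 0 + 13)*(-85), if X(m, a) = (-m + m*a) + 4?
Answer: -43435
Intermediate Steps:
X(m, a) = 4 - m + a*m (X(m, a) = (-m + a*m) + 4 = 4 - m + a*m)
j(C, o) = 5 + C² - C (j(C, o) = C*C + (4 - 1*(-1) + C*(-1)) = C² + (4 + 1 - C) = C² + (5 - C) = 5 + C² - C)
j(23/1, 0 + 13)*(-85) = (5 + (23/1)² - 23/1)*(-85) = (5 + (23*1)² - 23)*(-85) = (5 + 23² - 1*23)*(-85) = (5 + 529 - 23)*(-85) = 511*(-85) = -43435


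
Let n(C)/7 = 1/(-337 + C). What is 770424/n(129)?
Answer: -160248192/7 ≈ -2.2893e+7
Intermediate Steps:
n(C) = 7/(-337 + C)
770424/n(129) = 770424/((7/(-337 + 129))) = 770424/((7/(-208))) = 770424/((7*(-1/208))) = 770424/(-7/208) = 770424*(-208/7) = -160248192/7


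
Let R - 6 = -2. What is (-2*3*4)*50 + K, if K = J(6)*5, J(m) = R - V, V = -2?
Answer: -1170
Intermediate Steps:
R = 4 (R = 6 - 2 = 4)
J(m) = 6 (J(m) = 4 - 1*(-2) = 4 + 2 = 6)
K = 30 (K = 6*5 = 30)
(-2*3*4)*50 + K = (-2*3*4)*50 + 30 = -6*4*50 + 30 = -24*50 + 30 = -1200 + 30 = -1170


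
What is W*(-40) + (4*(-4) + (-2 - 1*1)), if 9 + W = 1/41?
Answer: 13941/41 ≈ 340.02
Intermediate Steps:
W = -368/41 (W = -9 + 1/41 = -368/41 ≈ -8.9756)
W*(-40) + (4*(-4) + (-2 - 1*1)) = -368/41*(-40) + (4*(-4) + (-2 - 1*1)) = 14720/41 + (-16 + (-2 - 1)) = 14720/41 + (-16 - 3) = 14720/41 - 19 = 13941/41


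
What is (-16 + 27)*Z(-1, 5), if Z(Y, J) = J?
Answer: 55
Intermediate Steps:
(-16 + 27)*Z(-1, 5) = (-16 + 27)*5 = 11*5 = 55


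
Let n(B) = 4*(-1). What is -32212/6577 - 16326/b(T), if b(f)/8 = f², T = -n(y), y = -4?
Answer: -55749619/420928 ≈ -132.44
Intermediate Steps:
n(B) = -4
T = 4 (T = -1*(-4) = 4)
b(f) = 8*f²
-32212/6577 - 16326/b(T) = -32212/6577 - 16326/(8*4²) = -32212*1/6577 - 16326/(8*16) = -32212/6577 - 16326/128 = -32212/6577 - 16326*1/128 = -32212/6577 - 8163/64 = -55749619/420928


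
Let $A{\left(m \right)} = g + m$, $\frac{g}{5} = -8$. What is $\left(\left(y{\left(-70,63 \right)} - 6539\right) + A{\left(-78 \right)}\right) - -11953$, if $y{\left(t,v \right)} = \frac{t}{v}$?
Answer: $\frac{47654}{9} \approx 5294.9$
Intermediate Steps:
$g = -40$ ($g = 5 \left(-8\right) = -40$)
$A{\left(m \right)} = -40 + m$
$\left(\left(y{\left(-70,63 \right)} - 6539\right) + A{\left(-78 \right)}\right) - -11953 = \left(\left(- \frac{70}{63} - 6539\right) - 118\right) - -11953 = \left(\left(\left(-70\right) \frac{1}{63} - 6539\right) - 118\right) + \left(-811 + 12764\right) = \left(\left(- \frac{10}{9} - 6539\right) - 118\right) + 11953 = \left(- \frac{58861}{9} - 118\right) + 11953 = - \frac{59923}{9} + 11953 = \frac{47654}{9}$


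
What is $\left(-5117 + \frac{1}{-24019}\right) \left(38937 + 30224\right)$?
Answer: $- \frac{8500248197064}{24019} \approx -3.539 \cdot 10^{8}$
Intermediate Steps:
$\left(-5117 + \frac{1}{-24019}\right) \left(38937 + 30224\right) = \left(-5117 - \frac{1}{24019}\right) 69161 = \left(- \frac{122905224}{24019}\right) 69161 = - \frac{8500248197064}{24019}$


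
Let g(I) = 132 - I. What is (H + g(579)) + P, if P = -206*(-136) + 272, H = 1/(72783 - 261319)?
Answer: 5249030775/188536 ≈ 27841.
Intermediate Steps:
H = -1/188536 (H = 1/(-188536) = -1/188536 ≈ -5.3040e-6)
P = 28288 (P = 28016 + 272 = 28288)
(H + g(579)) + P = (-1/188536 + (132 - 1*579)) + 28288 = (-1/188536 + (132 - 579)) + 28288 = (-1/188536 - 447) + 28288 = -84275593/188536 + 28288 = 5249030775/188536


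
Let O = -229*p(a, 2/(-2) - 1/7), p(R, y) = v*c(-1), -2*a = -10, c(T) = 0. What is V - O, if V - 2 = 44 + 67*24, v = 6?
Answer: 1654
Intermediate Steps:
a = 5 (a = -1/2*(-10) = 5)
V = 1654 (V = 2 + (44 + 67*24) = 2 + (44 + 1608) = 2 + 1652 = 1654)
p(R, y) = 0 (p(R, y) = 6*0 = 0)
O = 0 (O = -229*0 = 0)
V - O = 1654 - 1*0 = 1654 + 0 = 1654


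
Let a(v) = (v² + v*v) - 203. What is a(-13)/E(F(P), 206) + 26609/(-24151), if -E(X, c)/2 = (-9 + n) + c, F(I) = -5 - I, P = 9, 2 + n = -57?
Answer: -3534823/2221892 ≈ -1.5909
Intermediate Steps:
n = -59 (n = -2 - 57 = -59)
E(X, c) = 136 - 2*c (E(X, c) = -2*((-9 - 59) + c) = -2*(-68 + c) = 136 - 2*c)
a(v) = -203 + 2*v² (a(v) = (v² + v²) - 203 = 2*v² - 203 = -203 + 2*v²)
a(-13)/E(F(P), 206) + 26609/(-24151) = (-203 + 2*(-13)²)/(136 - 2*206) + 26609/(-24151) = (-203 + 2*169)/(136 - 412) + 26609*(-1/24151) = (-203 + 338)/(-276) - 26609/24151 = 135*(-1/276) - 26609/24151 = -45/92 - 26609/24151 = -3534823/2221892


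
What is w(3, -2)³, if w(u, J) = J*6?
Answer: -1728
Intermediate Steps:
w(u, J) = 6*J
w(3, -2)³ = (6*(-2))³ = (-12)³ = -1728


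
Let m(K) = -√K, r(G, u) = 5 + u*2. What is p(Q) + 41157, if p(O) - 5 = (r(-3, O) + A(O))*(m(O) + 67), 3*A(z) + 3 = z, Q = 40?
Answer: 143050/3 - 584*√10/3 ≈ 47068.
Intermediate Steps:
A(z) = -1 + z/3
r(G, u) = 5 + 2*u
p(O) = 5 + (4 + 7*O/3)*(67 - √O) (p(O) = 5 + ((5 + 2*O) + (-1 + O/3))*(-√O + 67) = 5 + (4 + 7*O/3)*(67 - √O))
p(Q) + 41157 = (273 - 8*√10 - 560*√10/3 + (469/3)*40) + 41157 = (273 - 8*√10 - 560*√10/3 + 18760/3) + 41157 = (19579/3 - 584*√10/3) + 41157 = 143050/3 - 584*√10/3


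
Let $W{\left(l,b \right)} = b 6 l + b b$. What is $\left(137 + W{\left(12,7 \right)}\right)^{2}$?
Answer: $476100$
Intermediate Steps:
$W{\left(l,b \right)} = b^{2} + 6 b l$ ($W{\left(l,b \right)} = 6 b l + b^{2} = b^{2} + 6 b l$)
$\left(137 + W{\left(12,7 \right)}\right)^{2} = \left(137 + 7 \left(7 + 6 \cdot 12\right)\right)^{2} = \left(137 + 7 \left(7 + 72\right)\right)^{2} = \left(137 + 7 \cdot 79\right)^{2} = \left(137 + 553\right)^{2} = 690^{2} = 476100$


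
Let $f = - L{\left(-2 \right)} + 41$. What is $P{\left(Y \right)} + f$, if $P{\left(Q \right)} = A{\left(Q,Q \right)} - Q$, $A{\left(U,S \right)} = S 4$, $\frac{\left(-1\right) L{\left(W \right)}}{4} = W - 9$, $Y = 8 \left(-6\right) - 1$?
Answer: $-150$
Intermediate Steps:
$Y = -49$ ($Y = -48 - 1 = -49$)
$L{\left(W \right)} = 36 - 4 W$ ($L{\left(W \right)} = - 4 \left(W - 9\right) = - 4 \left(-9 + W\right) = 36 - 4 W$)
$A{\left(U,S \right)} = 4 S$
$P{\left(Q \right)} = 3 Q$ ($P{\left(Q \right)} = 4 Q - Q = 3 Q$)
$f = -3$ ($f = - (36 - -8) + 41 = - (36 + 8) + 41 = \left(-1\right) 44 + 41 = -44 + 41 = -3$)
$P{\left(Y \right)} + f = 3 \left(-49\right) - 3 = -147 - 3 = -150$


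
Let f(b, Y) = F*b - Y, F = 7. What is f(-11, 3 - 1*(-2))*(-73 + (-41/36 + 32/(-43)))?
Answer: 4752679/774 ≈ 6140.4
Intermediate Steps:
f(b, Y) = -Y + 7*b (f(b, Y) = 7*b - Y = -Y + 7*b)
f(-11, 3 - 1*(-2))*(-73 + (-41/36 + 32/(-43))) = (-(3 - 1*(-2)) + 7*(-11))*(-73 + (-41/36 + 32/(-43))) = (-(3 + 2) - 77)*(-73 + (-41*1/36 + 32*(-1/43))) = (-1*5 - 77)*(-73 + (-41/36 - 32/43)) = (-5 - 77)*(-73 - 2915/1548) = -82*(-115919/1548) = 4752679/774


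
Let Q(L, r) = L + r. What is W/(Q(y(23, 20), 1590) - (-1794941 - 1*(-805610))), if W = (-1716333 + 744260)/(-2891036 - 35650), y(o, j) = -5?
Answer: 972073/2900099984376 ≈ 3.3519e-7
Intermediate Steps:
W = 972073/2926686 (W = -972073/(-2926686) = -972073*(-1/2926686) = 972073/2926686 ≈ 0.33214)
W/(Q(y(23, 20), 1590) - (-1794941 - 1*(-805610))) = 972073/(2926686*((-5 + 1590) - (-1794941 - 1*(-805610)))) = 972073/(2926686*(1585 - (-1794941 + 805610))) = 972073/(2926686*(1585 - 1*(-989331))) = 972073/(2926686*(1585 + 989331)) = (972073/2926686)/990916 = (972073/2926686)*(1/990916) = 972073/2900099984376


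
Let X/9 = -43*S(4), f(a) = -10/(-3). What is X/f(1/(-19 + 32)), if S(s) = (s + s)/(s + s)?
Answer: -1161/10 ≈ -116.10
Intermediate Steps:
S(s) = 1 (S(s) = (2*s)/((2*s)) = (2*s)*(1/(2*s)) = 1)
f(a) = 10/3 (f(a) = -10*(-⅓) = 10/3)
X = -387 (X = 9*(-43*1) = 9*(-43) = -387)
X/f(1/(-19 + 32)) = -387/10/3 = -387*3/10 = -1161/10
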